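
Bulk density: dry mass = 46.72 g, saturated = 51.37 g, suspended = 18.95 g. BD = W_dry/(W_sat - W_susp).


BD = 46.72 / (51.37 - 18.95) = 46.72 / 32.42 = 1.441 g/cm^3

1.441


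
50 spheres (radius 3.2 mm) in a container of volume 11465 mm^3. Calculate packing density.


V_sphere = 4/3*pi*3.2^3 = 137.2583 mm^3
Total V = 50*137.2583 = 6862.915 mm^3
PD = 6862.915 / 11465 = 0.599

0.599


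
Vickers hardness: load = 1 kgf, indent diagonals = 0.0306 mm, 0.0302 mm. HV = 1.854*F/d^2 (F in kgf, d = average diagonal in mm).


d_avg = (0.0306+0.0302)/2 = 0.0304 mm
HV = 1.854*1/0.0304^2 = 2006

2006


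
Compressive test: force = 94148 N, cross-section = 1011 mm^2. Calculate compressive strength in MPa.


CS = 94148 / 1011 = 93.1 MPa

93.1


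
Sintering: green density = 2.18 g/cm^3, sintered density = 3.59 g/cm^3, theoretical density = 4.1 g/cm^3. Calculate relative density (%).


Relative = 3.59 / 4.1 * 100 = 87.6%

87.6


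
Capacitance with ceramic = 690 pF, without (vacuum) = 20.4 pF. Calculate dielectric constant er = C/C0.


er = 690 / 20.4 = 33.82

33.82


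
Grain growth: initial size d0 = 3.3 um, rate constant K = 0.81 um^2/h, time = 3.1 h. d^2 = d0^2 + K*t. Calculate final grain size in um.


d^2 = 3.3^2 + 0.81*3.1 = 13.401
d = sqrt(13.401) = 3.66 um

3.66


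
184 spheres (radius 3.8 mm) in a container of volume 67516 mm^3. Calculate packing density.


V_sphere = 4/3*pi*3.8^3 = 229.8473 mm^3
Total V = 184*229.8473 = 42291.9032 mm^3
PD = 42291.9032 / 67516 = 0.626

0.626


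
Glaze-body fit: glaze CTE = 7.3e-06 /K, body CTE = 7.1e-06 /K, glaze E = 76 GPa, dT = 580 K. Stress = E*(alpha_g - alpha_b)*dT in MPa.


Stress = 76*1000*(7.3e-06 - 7.1e-06)*580 = 8.8 MPa

8.8


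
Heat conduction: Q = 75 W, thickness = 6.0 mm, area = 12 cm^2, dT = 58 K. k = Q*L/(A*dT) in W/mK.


k = 75*6.0/1000/(12/10000*58) = 6.47 W/mK

6.47


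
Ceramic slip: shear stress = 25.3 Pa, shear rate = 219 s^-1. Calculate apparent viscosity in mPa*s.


eta = tau/gamma * 1000 = 25.3/219 * 1000 = 115.5 mPa*s

115.5


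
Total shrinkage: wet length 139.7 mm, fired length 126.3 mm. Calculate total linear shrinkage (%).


TS = (139.7 - 126.3) / 139.7 * 100 = 9.59%

9.59


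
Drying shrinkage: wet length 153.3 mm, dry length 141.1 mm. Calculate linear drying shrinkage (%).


DS = (153.3 - 141.1) / 153.3 * 100 = 7.96%

7.96


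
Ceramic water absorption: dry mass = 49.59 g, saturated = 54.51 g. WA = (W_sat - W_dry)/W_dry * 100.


WA = (54.51 - 49.59) / 49.59 * 100 = 9.92%

9.92


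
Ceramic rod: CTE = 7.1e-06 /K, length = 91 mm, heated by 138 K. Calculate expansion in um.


dL = 7.1e-06 * 91 * 138 * 1000 = 89.162 um

89.162


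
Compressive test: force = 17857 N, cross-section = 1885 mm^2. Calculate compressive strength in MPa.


CS = 17857 / 1885 = 9.5 MPa

9.5


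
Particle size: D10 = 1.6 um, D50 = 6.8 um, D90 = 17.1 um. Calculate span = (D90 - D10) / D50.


Span = (17.1 - 1.6) / 6.8 = 15.5 / 6.8 = 2.279

2.279


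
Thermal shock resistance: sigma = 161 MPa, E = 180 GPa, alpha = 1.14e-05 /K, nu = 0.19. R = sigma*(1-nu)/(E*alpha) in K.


R = 161*(1-0.19)/(180*1000*1.14e-05) = 64 K

64


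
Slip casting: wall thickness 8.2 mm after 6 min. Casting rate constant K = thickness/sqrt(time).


K = 8.2 / sqrt(6) = 8.2 / 2.4495 = 3.348 mm/min^0.5

3.348


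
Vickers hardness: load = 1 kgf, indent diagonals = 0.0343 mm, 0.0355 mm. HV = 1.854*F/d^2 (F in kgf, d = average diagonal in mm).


d_avg = (0.0343+0.0355)/2 = 0.0349 mm
HV = 1.854*1/0.0349^2 = 1522

1522


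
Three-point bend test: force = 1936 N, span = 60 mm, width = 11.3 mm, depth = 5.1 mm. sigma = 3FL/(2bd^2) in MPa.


sigma = 3*1936*60/(2*11.3*5.1^2) = 592.8 MPa

592.8


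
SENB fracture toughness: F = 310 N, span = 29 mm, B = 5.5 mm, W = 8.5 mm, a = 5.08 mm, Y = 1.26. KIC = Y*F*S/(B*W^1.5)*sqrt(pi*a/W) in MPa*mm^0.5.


KIC = 1.26*310*29/(5.5*8.5^1.5)*sqrt(pi*5.08/8.5) = 113.88

113.88


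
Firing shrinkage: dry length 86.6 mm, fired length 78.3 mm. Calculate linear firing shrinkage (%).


FS = (86.6 - 78.3) / 86.6 * 100 = 9.58%

9.58


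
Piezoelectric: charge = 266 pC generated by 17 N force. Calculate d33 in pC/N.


d33 = 266 / 17 = 15.6 pC/N

15.6


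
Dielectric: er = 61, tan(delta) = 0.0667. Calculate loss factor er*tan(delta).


Loss = 61 * 0.0667 = 4.069

4.069


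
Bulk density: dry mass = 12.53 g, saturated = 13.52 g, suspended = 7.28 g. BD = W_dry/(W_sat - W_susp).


BD = 12.53 / (13.52 - 7.28) = 12.53 / 6.24 = 2.008 g/cm^3

2.008


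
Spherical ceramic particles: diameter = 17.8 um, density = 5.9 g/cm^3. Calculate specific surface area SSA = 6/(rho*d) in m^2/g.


SSA = 6 / (5.9 * 17.8) = 0.057 m^2/g

0.057


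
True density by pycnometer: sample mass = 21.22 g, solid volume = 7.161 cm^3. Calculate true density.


TD = 21.22 / 7.161 = 2.963 g/cm^3

2.963


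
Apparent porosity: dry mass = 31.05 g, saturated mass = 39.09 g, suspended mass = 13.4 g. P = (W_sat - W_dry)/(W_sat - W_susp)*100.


P = (39.09 - 31.05) / (39.09 - 13.4) * 100 = 8.04 / 25.69 * 100 = 31.3%

31.3


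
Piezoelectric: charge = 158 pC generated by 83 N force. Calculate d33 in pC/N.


d33 = 158 / 83 = 1.9 pC/N

1.9


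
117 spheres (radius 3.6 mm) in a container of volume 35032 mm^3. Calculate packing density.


V_sphere = 4/3*pi*3.6^3 = 195.4322 mm^3
Total V = 117*195.4322 = 22865.5674 mm^3
PD = 22865.5674 / 35032 = 0.653

0.653


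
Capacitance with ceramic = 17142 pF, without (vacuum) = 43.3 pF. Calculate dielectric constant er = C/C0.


er = 17142 / 43.3 = 395.89

395.89


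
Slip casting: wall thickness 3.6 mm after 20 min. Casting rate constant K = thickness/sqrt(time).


K = 3.6 / sqrt(20) = 3.6 / 4.4721 = 0.805 mm/min^0.5

0.805


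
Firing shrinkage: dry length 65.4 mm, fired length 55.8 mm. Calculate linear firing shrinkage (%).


FS = (65.4 - 55.8) / 65.4 * 100 = 14.68%

14.68


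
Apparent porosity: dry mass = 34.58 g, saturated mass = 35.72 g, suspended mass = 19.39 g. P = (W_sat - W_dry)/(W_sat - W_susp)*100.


P = (35.72 - 34.58) / (35.72 - 19.39) * 100 = 1.14 / 16.33 * 100 = 7.0%

7.0


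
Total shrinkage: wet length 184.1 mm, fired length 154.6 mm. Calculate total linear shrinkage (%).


TS = (184.1 - 154.6) / 184.1 * 100 = 16.02%

16.02


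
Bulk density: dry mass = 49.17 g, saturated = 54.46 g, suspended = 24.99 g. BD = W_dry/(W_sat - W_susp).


BD = 49.17 / (54.46 - 24.99) = 49.17 / 29.47 = 1.668 g/cm^3

1.668


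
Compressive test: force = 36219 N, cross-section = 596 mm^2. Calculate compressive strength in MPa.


CS = 36219 / 596 = 60.8 MPa

60.8


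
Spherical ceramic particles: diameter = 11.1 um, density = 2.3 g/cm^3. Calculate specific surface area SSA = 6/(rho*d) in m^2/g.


SSA = 6 / (2.3 * 11.1) = 0.235 m^2/g

0.235


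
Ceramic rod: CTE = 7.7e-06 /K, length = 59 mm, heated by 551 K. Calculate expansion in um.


dL = 7.7e-06 * 59 * 551 * 1000 = 250.319 um

250.319


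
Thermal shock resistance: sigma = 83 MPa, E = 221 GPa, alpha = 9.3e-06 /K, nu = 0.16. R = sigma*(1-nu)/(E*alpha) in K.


R = 83*(1-0.16)/(221*1000*9.3e-06) = 34 K

34


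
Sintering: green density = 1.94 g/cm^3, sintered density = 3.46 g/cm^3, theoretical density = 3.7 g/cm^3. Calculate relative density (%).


Relative = 3.46 / 3.7 * 100 = 93.5%

93.5


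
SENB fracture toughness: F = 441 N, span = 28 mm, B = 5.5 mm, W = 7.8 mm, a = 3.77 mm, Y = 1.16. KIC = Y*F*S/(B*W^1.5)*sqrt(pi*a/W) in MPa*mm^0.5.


KIC = 1.16*441*28/(5.5*7.8^1.5)*sqrt(pi*3.77/7.8) = 147.32

147.32


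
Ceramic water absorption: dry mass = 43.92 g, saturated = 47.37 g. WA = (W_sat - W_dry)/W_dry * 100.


WA = (47.37 - 43.92) / 43.92 * 100 = 7.86%

7.86


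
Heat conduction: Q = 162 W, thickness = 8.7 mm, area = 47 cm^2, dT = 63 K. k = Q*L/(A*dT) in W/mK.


k = 162*8.7/1000/(47/10000*63) = 4.76 W/mK

4.76


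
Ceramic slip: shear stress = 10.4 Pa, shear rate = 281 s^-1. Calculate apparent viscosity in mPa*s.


eta = tau/gamma * 1000 = 10.4/281 * 1000 = 37.0 mPa*s

37.0


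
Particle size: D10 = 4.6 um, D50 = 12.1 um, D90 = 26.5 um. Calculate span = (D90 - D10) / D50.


Span = (26.5 - 4.6) / 12.1 = 21.9 / 12.1 = 1.81

1.81


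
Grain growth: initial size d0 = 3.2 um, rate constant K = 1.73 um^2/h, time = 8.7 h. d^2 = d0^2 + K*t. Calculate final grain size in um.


d^2 = 3.2^2 + 1.73*8.7 = 25.291
d = sqrt(25.291) = 5.03 um

5.03


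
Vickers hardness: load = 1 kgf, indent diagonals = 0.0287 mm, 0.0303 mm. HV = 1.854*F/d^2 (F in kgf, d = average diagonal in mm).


d_avg = (0.0287+0.0303)/2 = 0.0295 mm
HV = 1.854*1/0.0295^2 = 2130

2130


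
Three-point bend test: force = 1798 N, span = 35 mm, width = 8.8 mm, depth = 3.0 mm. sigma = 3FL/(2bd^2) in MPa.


sigma = 3*1798*35/(2*8.8*3.0^2) = 1191.9 MPa

1191.9


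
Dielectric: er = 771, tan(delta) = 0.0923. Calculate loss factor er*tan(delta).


Loss = 771 * 0.0923 = 71.163

71.163


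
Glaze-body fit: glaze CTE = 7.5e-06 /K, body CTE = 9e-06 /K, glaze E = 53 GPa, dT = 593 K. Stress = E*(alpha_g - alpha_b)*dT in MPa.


Stress = 53*1000*(7.5e-06 - 9e-06)*593 = -47.1 MPa

-47.1


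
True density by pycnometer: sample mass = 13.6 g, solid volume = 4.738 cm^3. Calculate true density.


TD = 13.6 / 4.738 = 2.87 g/cm^3

2.87


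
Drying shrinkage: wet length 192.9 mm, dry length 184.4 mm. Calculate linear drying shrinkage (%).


DS = (192.9 - 184.4) / 192.9 * 100 = 4.41%

4.41


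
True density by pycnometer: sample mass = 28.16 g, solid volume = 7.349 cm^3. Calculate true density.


TD = 28.16 / 7.349 = 3.832 g/cm^3

3.832


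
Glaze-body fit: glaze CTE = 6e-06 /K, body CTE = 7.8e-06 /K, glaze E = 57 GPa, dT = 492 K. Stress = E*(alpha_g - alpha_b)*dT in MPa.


Stress = 57*1000*(6e-06 - 7.8e-06)*492 = -50.5 MPa

-50.5


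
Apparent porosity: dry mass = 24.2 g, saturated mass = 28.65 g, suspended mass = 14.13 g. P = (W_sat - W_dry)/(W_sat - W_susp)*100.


P = (28.65 - 24.2) / (28.65 - 14.13) * 100 = 4.45 / 14.52 * 100 = 30.6%

30.6


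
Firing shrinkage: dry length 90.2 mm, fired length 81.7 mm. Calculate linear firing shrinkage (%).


FS = (90.2 - 81.7) / 90.2 * 100 = 9.42%

9.42


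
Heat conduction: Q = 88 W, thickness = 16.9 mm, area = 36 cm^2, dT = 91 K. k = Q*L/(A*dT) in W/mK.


k = 88*16.9/1000/(36/10000*91) = 4.54 W/mK

4.54


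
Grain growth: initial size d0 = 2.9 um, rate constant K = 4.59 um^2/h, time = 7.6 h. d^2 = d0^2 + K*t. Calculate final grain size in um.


d^2 = 2.9^2 + 4.59*7.6 = 43.294
d = sqrt(43.294) = 6.58 um

6.58


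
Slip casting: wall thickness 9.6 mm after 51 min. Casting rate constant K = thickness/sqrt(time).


K = 9.6 / sqrt(51) = 9.6 / 7.1414 = 1.344 mm/min^0.5

1.344


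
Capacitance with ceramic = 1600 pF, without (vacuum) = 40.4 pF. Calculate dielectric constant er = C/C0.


er = 1600 / 40.4 = 39.6

39.6


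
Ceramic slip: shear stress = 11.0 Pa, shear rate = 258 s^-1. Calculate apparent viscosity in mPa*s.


eta = tau/gamma * 1000 = 11.0/258 * 1000 = 42.6 mPa*s

42.6


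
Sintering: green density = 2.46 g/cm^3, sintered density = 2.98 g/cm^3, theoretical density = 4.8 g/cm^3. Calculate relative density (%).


Relative = 2.98 / 4.8 * 100 = 62.1%

62.1


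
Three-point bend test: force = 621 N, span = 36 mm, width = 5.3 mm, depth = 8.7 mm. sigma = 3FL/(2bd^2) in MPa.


sigma = 3*621*36/(2*5.3*8.7^2) = 83.6 MPa

83.6


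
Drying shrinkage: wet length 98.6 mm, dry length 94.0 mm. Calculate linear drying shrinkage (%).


DS = (98.6 - 94.0) / 98.6 * 100 = 4.67%

4.67


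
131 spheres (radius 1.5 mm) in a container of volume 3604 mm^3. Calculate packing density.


V_sphere = 4/3*pi*1.5^3 = 14.1372 mm^3
Total V = 131*14.1372 = 1851.9732 mm^3
PD = 1851.9732 / 3604 = 0.514

0.514


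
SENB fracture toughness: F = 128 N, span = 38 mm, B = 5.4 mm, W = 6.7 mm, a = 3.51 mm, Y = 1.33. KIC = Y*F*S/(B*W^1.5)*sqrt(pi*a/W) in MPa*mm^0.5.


KIC = 1.33*128*38/(5.4*6.7^1.5)*sqrt(pi*3.51/6.7) = 88.62

88.62


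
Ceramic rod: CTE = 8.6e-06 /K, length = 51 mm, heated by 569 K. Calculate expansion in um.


dL = 8.6e-06 * 51 * 569 * 1000 = 249.563 um

249.563


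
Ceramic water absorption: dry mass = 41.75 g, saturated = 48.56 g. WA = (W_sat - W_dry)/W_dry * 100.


WA = (48.56 - 41.75) / 41.75 * 100 = 16.31%

16.31


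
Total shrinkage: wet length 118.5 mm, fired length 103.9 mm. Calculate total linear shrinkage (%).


TS = (118.5 - 103.9) / 118.5 * 100 = 12.32%

12.32


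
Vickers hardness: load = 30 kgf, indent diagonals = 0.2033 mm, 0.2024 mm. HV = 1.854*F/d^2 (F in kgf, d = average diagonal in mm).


d_avg = (0.2033+0.2024)/2 = 0.20285 mm
HV = 1.854*30/0.20285^2 = 1352

1352


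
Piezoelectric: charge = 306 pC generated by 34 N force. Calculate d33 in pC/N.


d33 = 306 / 34 = 9.0 pC/N

9.0


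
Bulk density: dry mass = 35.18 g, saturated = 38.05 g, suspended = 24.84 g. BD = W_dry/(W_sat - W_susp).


BD = 35.18 / (38.05 - 24.84) = 35.18 / 13.21 = 2.663 g/cm^3

2.663


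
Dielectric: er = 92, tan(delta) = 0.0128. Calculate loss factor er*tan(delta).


Loss = 92 * 0.0128 = 1.178

1.178


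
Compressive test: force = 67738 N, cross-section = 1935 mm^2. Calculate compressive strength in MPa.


CS = 67738 / 1935 = 35.0 MPa

35.0


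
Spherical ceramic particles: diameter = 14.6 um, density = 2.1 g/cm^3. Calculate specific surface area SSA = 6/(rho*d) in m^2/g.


SSA = 6 / (2.1 * 14.6) = 0.196 m^2/g

0.196


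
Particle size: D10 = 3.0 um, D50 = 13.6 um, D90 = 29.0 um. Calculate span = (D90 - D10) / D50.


Span = (29.0 - 3.0) / 13.6 = 26.0 / 13.6 = 1.912

1.912


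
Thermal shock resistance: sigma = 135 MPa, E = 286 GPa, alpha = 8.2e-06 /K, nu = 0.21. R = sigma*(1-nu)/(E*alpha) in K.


R = 135*(1-0.21)/(286*1000*8.2e-06) = 45 K

45


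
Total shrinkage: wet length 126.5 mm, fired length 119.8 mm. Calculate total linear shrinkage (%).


TS = (126.5 - 119.8) / 126.5 * 100 = 5.3%

5.3


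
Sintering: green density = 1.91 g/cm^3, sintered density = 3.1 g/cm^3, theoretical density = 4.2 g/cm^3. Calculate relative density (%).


Relative = 3.1 / 4.2 * 100 = 73.8%

73.8


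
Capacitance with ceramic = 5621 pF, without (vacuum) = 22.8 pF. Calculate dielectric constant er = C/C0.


er = 5621 / 22.8 = 246.54

246.54


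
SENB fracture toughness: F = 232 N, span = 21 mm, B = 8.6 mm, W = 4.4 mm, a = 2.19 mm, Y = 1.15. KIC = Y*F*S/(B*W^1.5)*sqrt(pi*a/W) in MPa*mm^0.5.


KIC = 1.15*232*21/(8.6*4.4^1.5)*sqrt(pi*2.19/4.4) = 88.27

88.27


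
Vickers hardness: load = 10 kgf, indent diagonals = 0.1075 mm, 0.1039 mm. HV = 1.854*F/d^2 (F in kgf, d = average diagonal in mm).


d_avg = (0.1075+0.1039)/2 = 0.1057 mm
HV = 1.854*10/0.1057^2 = 1659

1659


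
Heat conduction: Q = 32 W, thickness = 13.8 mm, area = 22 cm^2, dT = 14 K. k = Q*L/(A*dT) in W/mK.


k = 32*13.8/1000/(22/10000*14) = 14.34 W/mK

14.34


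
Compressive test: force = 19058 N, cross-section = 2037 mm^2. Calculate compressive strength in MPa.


CS = 19058 / 2037 = 9.4 MPa

9.4


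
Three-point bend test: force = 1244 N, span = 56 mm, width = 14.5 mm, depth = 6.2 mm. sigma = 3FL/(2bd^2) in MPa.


sigma = 3*1244*56/(2*14.5*6.2^2) = 187.5 MPa

187.5


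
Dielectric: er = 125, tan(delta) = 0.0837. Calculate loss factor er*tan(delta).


Loss = 125 * 0.0837 = 10.463

10.463


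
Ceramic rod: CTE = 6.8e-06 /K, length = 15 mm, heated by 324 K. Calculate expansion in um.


dL = 6.8e-06 * 15 * 324 * 1000 = 33.048 um

33.048


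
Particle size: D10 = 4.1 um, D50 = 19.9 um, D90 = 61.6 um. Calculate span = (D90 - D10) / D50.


Span = (61.6 - 4.1) / 19.9 = 57.5 / 19.9 = 2.889

2.889


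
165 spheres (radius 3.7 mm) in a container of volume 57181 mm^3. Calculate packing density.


V_sphere = 4/3*pi*3.7^3 = 212.1748 mm^3
Total V = 165*212.1748 = 35008.842 mm^3
PD = 35008.842 / 57181 = 0.612

0.612


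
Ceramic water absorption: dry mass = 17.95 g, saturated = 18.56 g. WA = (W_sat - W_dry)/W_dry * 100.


WA = (18.56 - 17.95) / 17.95 * 100 = 3.4%

3.4


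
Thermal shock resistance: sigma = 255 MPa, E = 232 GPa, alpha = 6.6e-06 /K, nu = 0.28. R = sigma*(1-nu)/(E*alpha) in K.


R = 255*(1-0.28)/(232*1000*6.6e-06) = 120 K

120


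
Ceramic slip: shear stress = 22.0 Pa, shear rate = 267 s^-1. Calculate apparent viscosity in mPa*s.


eta = tau/gamma * 1000 = 22.0/267 * 1000 = 82.4 mPa*s

82.4


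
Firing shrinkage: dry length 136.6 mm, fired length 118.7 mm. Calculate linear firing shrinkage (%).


FS = (136.6 - 118.7) / 136.6 * 100 = 13.1%

13.1


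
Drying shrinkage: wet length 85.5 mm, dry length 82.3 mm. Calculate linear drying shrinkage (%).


DS = (85.5 - 82.3) / 85.5 * 100 = 3.74%

3.74


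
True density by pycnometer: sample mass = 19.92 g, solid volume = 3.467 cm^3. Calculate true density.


TD = 19.92 / 3.467 = 5.746 g/cm^3

5.746


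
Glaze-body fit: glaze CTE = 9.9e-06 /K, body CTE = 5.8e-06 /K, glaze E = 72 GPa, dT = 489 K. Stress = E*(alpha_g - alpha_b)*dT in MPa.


Stress = 72*1000*(9.9e-06 - 5.8e-06)*489 = 144.4 MPa

144.4


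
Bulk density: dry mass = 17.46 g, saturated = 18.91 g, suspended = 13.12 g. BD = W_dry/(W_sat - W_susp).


BD = 17.46 / (18.91 - 13.12) = 17.46 / 5.79 = 3.016 g/cm^3

3.016


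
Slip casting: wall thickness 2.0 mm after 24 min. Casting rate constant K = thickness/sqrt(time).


K = 2.0 / sqrt(24) = 2.0 / 4.899 = 0.408 mm/min^0.5

0.408


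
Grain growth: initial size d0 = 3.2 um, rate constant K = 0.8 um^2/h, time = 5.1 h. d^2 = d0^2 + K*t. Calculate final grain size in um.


d^2 = 3.2^2 + 0.8*5.1 = 14.32
d = sqrt(14.32) = 3.78 um

3.78


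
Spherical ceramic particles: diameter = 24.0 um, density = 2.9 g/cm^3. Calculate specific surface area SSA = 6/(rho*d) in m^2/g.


SSA = 6 / (2.9 * 24.0) = 0.086 m^2/g

0.086


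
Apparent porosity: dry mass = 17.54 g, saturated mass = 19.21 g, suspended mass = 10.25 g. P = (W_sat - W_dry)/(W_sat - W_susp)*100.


P = (19.21 - 17.54) / (19.21 - 10.25) * 100 = 1.67 / 8.96 * 100 = 18.6%

18.6


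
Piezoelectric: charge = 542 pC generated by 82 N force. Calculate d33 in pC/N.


d33 = 542 / 82 = 6.6 pC/N

6.6


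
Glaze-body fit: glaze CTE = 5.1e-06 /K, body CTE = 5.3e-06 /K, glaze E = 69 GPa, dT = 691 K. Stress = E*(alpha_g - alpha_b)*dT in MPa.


Stress = 69*1000*(5.1e-06 - 5.3e-06)*691 = -9.5 MPa

-9.5


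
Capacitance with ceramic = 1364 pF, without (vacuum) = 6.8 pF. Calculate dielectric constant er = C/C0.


er = 1364 / 6.8 = 200.59

200.59


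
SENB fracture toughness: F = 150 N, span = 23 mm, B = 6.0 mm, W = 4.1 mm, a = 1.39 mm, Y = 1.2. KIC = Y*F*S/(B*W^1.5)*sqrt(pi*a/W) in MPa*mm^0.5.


KIC = 1.2*150*23/(6.0*4.1^1.5)*sqrt(pi*1.39/4.1) = 85.78

85.78


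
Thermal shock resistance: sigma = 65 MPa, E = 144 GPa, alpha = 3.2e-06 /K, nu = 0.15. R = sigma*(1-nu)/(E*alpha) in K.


R = 65*(1-0.15)/(144*1000*3.2e-06) = 120 K

120


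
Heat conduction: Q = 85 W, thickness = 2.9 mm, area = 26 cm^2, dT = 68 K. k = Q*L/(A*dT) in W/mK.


k = 85*2.9/1000/(26/10000*68) = 1.39 W/mK

1.39


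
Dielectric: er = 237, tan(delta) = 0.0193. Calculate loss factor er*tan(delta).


Loss = 237 * 0.0193 = 4.574

4.574


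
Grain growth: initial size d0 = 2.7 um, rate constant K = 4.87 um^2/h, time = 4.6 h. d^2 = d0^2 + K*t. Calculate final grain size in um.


d^2 = 2.7^2 + 4.87*4.6 = 29.692
d = sqrt(29.692) = 5.45 um

5.45


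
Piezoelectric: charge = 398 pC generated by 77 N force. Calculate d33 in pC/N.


d33 = 398 / 77 = 5.2 pC/N

5.2


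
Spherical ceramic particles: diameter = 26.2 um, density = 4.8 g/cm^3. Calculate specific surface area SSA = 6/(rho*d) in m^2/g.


SSA = 6 / (4.8 * 26.2) = 0.048 m^2/g

0.048


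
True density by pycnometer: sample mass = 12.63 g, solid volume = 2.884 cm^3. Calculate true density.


TD = 12.63 / 2.884 = 4.379 g/cm^3

4.379


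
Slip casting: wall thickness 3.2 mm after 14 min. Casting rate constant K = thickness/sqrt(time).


K = 3.2 / sqrt(14) = 3.2 / 3.7417 = 0.855 mm/min^0.5

0.855


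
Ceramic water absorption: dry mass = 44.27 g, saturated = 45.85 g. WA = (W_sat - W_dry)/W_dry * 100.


WA = (45.85 - 44.27) / 44.27 * 100 = 3.57%

3.57


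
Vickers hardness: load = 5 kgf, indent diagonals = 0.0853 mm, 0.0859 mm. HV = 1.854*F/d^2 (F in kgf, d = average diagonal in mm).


d_avg = (0.0853+0.0859)/2 = 0.0856 mm
HV = 1.854*5/0.0856^2 = 1265

1265


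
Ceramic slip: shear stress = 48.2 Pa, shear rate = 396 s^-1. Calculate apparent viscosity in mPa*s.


eta = tau/gamma * 1000 = 48.2/396 * 1000 = 121.7 mPa*s

121.7


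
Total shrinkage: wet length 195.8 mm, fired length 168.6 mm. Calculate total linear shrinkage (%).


TS = (195.8 - 168.6) / 195.8 * 100 = 13.89%

13.89


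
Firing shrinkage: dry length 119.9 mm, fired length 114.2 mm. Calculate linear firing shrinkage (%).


FS = (119.9 - 114.2) / 119.9 * 100 = 4.75%

4.75


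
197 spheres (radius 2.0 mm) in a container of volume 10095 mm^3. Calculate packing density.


V_sphere = 4/3*pi*2.0^3 = 33.5103 mm^3
Total V = 197*33.5103 = 6601.5291 mm^3
PD = 6601.5291 / 10095 = 0.654

0.654


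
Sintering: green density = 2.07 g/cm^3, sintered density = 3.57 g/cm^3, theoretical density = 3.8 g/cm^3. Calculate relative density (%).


Relative = 3.57 / 3.8 * 100 = 93.9%

93.9


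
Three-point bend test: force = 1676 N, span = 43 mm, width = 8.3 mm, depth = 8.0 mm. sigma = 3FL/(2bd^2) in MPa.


sigma = 3*1676*43/(2*8.3*8.0^2) = 203.5 MPa

203.5


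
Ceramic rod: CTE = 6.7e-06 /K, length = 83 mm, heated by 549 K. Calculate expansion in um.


dL = 6.7e-06 * 83 * 549 * 1000 = 305.299 um

305.299


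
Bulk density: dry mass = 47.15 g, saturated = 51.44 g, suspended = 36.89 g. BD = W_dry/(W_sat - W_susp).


BD = 47.15 / (51.44 - 36.89) = 47.15 / 14.55 = 3.241 g/cm^3

3.241


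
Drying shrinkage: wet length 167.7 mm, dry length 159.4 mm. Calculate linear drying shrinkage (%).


DS = (167.7 - 159.4) / 167.7 * 100 = 4.95%

4.95


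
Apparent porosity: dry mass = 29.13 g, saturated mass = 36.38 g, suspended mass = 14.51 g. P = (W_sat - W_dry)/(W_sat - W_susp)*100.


P = (36.38 - 29.13) / (36.38 - 14.51) * 100 = 7.25 / 21.87 * 100 = 33.2%

33.2


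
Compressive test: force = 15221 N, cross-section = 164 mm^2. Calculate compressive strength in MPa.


CS = 15221 / 164 = 92.8 MPa

92.8


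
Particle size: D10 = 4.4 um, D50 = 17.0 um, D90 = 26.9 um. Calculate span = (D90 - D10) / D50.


Span = (26.9 - 4.4) / 17.0 = 22.5 / 17.0 = 1.324

1.324


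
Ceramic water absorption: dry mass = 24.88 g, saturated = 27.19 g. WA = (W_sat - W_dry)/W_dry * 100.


WA = (27.19 - 24.88) / 24.88 * 100 = 9.28%

9.28


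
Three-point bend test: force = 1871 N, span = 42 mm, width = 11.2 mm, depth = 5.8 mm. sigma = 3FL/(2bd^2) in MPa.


sigma = 3*1871*42/(2*11.2*5.8^2) = 312.9 MPa

312.9


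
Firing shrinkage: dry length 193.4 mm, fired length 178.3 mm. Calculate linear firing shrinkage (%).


FS = (193.4 - 178.3) / 193.4 * 100 = 7.81%

7.81


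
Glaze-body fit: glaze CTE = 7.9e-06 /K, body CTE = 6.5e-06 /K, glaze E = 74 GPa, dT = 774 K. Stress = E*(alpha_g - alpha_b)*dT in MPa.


Stress = 74*1000*(7.9e-06 - 6.5e-06)*774 = 80.2 MPa

80.2


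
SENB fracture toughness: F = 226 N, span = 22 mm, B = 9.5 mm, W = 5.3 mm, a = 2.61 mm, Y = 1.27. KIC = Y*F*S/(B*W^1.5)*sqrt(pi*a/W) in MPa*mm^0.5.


KIC = 1.27*226*22/(9.5*5.3^1.5)*sqrt(pi*2.61/5.3) = 67.76

67.76


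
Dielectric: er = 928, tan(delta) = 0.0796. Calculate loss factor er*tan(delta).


Loss = 928 * 0.0796 = 73.869

73.869


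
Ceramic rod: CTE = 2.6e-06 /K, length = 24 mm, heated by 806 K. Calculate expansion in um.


dL = 2.6e-06 * 24 * 806 * 1000 = 50.294 um

50.294


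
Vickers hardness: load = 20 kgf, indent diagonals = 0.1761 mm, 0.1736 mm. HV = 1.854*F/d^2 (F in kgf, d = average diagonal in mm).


d_avg = (0.1761+0.1736)/2 = 0.17485 mm
HV = 1.854*20/0.17485^2 = 1213

1213


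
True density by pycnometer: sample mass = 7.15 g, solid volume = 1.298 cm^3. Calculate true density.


TD = 7.15 / 1.298 = 5.508 g/cm^3

5.508


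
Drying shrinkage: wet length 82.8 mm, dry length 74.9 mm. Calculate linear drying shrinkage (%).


DS = (82.8 - 74.9) / 82.8 * 100 = 9.54%

9.54


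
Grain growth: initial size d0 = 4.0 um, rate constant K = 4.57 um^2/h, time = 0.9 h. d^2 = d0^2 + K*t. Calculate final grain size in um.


d^2 = 4.0^2 + 4.57*0.9 = 20.113
d = sqrt(20.113) = 4.48 um

4.48


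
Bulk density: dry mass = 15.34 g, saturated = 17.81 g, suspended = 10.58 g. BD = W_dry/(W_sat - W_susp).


BD = 15.34 / (17.81 - 10.58) = 15.34 / 7.23 = 2.122 g/cm^3

2.122


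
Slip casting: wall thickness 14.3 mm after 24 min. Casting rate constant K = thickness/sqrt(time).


K = 14.3 / sqrt(24) = 14.3 / 4.899 = 2.919 mm/min^0.5

2.919


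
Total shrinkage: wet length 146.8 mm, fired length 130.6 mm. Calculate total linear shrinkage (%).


TS = (146.8 - 130.6) / 146.8 * 100 = 11.04%

11.04


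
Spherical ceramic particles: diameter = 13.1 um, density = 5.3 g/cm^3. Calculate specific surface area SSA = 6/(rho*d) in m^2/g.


SSA = 6 / (5.3 * 13.1) = 0.086 m^2/g

0.086


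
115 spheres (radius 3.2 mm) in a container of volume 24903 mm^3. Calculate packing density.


V_sphere = 4/3*pi*3.2^3 = 137.2583 mm^3
Total V = 115*137.2583 = 15784.7045 mm^3
PD = 15784.7045 / 24903 = 0.634

0.634


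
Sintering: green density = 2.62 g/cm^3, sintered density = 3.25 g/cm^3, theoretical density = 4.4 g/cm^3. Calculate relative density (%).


Relative = 3.25 / 4.4 * 100 = 73.9%

73.9


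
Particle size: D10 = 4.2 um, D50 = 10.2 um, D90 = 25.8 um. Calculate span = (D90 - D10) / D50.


Span = (25.8 - 4.2) / 10.2 = 21.6 / 10.2 = 2.118

2.118


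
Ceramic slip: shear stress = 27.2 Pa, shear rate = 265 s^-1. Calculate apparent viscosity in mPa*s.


eta = tau/gamma * 1000 = 27.2/265 * 1000 = 102.6 mPa*s

102.6


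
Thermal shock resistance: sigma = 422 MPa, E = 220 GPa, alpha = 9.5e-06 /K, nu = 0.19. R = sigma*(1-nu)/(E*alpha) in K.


R = 422*(1-0.19)/(220*1000*9.5e-06) = 164 K

164


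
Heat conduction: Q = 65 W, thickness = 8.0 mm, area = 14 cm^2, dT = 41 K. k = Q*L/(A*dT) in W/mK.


k = 65*8.0/1000/(14/10000*41) = 9.06 W/mK

9.06


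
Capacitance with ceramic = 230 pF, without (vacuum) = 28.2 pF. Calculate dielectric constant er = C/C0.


er = 230 / 28.2 = 8.16

8.16


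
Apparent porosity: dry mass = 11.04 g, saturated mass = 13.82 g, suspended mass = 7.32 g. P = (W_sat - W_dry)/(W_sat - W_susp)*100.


P = (13.82 - 11.04) / (13.82 - 7.32) * 100 = 2.78 / 6.5 * 100 = 42.8%

42.8


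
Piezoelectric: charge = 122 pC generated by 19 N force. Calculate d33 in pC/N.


d33 = 122 / 19 = 6.4 pC/N

6.4


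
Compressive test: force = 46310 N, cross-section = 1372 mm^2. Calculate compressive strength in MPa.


CS = 46310 / 1372 = 33.8 MPa

33.8


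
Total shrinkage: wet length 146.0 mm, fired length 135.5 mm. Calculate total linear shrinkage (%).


TS = (146.0 - 135.5) / 146.0 * 100 = 7.19%

7.19


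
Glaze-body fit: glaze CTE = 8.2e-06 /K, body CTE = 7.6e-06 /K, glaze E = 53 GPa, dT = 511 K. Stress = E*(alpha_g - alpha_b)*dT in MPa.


Stress = 53*1000*(8.2e-06 - 7.6e-06)*511 = 16.2 MPa

16.2


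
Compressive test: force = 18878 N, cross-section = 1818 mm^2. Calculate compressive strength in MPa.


CS = 18878 / 1818 = 10.4 MPa

10.4


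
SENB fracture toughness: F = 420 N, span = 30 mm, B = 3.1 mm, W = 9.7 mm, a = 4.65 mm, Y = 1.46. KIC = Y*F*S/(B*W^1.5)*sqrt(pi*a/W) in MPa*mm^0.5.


KIC = 1.46*420*30/(3.1*9.7^1.5)*sqrt(pi*4.65/9.7) = 241.06

241.06


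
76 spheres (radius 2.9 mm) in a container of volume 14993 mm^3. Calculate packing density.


V_sphere = 4/3*pi*2.9^3 = 102.1604 mm^3
Total V = 76*102.1604 = 7764.1904 mm^3
PD = 7764.1904 / 14993 = 0.518

0.518


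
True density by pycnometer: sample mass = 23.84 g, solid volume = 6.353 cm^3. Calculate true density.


TD = 23.84 / 6.353 = 3.753 g/cm^3

3.753


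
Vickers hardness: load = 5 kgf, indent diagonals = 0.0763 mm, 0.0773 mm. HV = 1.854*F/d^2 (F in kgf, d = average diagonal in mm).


d_avg = (0.0763+0.0773)/2 = 0.0768 mm
HV = 1.854*5/0.0768^2 = 1572

1572


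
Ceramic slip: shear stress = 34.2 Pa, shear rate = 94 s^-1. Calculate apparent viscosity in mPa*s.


eta = tau/gamma * 1000 = 34.2/94 * 1000 = 363.8 mPa*s

363.8


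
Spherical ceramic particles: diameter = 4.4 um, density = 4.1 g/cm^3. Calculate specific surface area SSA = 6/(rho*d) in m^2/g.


SSA = 6 / (4.1 * 4.4) = 0.333 m^2/g

0.333


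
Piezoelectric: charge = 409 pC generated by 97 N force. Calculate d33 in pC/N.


d33 = 409 / 97 = 4.2 pC/N

4.2


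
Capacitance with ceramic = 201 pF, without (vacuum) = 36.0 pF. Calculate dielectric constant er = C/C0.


er = 201 / 36.0 = 5.58

5.58


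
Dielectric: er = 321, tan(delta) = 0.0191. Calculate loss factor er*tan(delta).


Loss = 321 * 0.0191 = 6.131

6.131


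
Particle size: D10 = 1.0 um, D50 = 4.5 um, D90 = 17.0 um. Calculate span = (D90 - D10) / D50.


Span = (17.0 - 1.0) / 4.5 = 16.0 / 4.5 = 3.556

3.556


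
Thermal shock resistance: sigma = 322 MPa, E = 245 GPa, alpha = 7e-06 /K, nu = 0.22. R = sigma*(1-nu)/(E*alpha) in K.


R = 322*(1-0.22)/(245*1000*7e-06) = 146 K

146


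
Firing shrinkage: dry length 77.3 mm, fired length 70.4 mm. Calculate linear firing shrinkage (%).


FS = (77.3 - 70.4) / 77.3 * 100 = 8.93%

8.93


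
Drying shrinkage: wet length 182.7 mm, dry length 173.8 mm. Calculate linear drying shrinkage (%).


DS = (182.7 - 173.8) / 182.7 * 100 = 4.87%

4.87


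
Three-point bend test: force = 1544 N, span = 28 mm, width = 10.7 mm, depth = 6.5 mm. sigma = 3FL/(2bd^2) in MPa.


sigma = 3*1544*28/(2*10.7*6.5^2) = 143.4 MPa

143.4


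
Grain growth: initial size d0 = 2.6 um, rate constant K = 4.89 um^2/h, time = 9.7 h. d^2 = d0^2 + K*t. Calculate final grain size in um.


d^2 = 2.6^2 + 4.89*9.7 = 54.193
d = sqrt(54.193) = 7.36 um

7.36


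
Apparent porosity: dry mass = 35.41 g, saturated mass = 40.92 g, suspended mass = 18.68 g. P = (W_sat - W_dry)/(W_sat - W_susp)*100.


P = (40.92 - 35.41) / (40.92 - 18.68) * 100 = 5.51 / 22.24 * 100 = 24.8%

24.8


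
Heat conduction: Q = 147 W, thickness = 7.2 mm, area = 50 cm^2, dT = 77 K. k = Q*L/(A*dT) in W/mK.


k = 147*7.2/1000/(50/10000*77) = 2.75 W/mK

2.75


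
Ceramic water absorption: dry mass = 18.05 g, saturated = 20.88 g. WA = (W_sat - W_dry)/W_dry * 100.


WA = (20.88 - 18.05) / 18.05 * 100 = 15.68%

15.68


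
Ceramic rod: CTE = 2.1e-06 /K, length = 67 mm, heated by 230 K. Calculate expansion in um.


dL = 2.1e-06 * 67 * 230 * 1000 = 32.361 um

32.361


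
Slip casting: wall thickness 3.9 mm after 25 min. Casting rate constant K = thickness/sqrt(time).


K = 3.9 / sqrt(25) = 3.9 / 5.0 = 0.78 mm/min^0.5

0.78


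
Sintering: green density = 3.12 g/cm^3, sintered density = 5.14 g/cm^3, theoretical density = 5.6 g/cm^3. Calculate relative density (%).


Relative = 5.14 / 5.6 * 100 = 91.8%

91.8


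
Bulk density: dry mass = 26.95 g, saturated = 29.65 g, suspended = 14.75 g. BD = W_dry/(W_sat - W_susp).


BD = 26.95 / (29.65 - 14.75) = 26.95 / 14.9 = 1.809 g/cm^3

1.809


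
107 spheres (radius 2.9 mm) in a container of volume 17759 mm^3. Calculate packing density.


V_sphere = 4/3*pi*2.9^3 = 102.1604 mm^3
Total V = 107*102.1604 = 10931.1628 mm^3
PD = 10931.1628 / 17759 = 0.616

0.616


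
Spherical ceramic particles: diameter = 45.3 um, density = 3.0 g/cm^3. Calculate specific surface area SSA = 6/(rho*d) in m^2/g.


SSA = 6 / (3.0 * 45.3) = 0.044 m^2/g

0.044


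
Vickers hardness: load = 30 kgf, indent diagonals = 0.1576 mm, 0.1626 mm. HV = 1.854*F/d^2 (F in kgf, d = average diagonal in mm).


d_avg = (0.1576+0.1626)/2 = 0.1601 mm
HV = 1.854*30/0.1601^2 = 2170

2170


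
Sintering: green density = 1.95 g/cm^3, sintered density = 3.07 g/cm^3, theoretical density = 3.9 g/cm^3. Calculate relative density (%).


Relative = 3.07 / 3.9 * 100 = 78.7%

78.7


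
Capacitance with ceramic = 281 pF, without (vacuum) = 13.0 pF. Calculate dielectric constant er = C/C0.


er = 281 / 13.0 = 21.62

21.62


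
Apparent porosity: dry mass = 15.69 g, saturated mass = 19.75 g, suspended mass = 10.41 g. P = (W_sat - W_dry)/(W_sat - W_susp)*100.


P = (19.75 - 15.69) / (19.75 - 10.41) * 100 = 4.06 / 9.34 * 100 = 43.5%

43.5


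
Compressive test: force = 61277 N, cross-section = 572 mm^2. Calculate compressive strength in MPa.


CS = 61277 / 572 = 107.1 MPa

107.1


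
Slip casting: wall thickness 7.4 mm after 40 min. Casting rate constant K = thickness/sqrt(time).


K = 7.4 / sqrt(40) = 7.4 / 6.3246 = 1.17 mm/min^0.5

1.17


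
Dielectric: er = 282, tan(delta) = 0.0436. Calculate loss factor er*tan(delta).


Loss = 282 * 0.0436 = 12.295

12.295


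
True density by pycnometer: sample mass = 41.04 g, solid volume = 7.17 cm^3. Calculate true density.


TD = 41.04 / 7.17 = 5.724 g/cm^3

5.724


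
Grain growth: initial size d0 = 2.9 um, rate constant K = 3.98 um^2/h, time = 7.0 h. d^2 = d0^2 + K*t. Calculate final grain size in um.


d^2 = 2.9^2 + 3.98*7.0 = 36.27
d = sqrt(36.27) = 6.02 um

6.02


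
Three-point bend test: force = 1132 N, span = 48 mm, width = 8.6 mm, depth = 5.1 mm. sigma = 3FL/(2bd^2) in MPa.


sigma = 3*1132*48/(2*8.6*5.1^2) = 364.4 MPa

364.4


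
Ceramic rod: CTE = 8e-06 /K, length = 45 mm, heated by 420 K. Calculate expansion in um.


dL = 8e-06 * 45 * 420 * 1000 = 151.2 um

151.2


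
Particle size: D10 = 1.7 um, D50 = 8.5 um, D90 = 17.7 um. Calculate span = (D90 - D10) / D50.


Span = (17.7 - 1.7) / 8.5 = 16.0 / 8.5 = 1.882

1.882


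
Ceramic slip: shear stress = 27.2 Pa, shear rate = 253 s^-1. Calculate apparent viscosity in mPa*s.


eta = tau/gamma * 1000 = 27.2/253 * 1000 = 107.5 mPa*s

107.5


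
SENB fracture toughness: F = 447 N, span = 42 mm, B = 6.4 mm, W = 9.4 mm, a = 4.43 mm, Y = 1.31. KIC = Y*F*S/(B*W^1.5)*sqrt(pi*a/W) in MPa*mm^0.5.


KIC = 1.31*447*42/(6.4*9.4^1.5)*sqrt(pi*4.43/9.4) = 162.24

162.24


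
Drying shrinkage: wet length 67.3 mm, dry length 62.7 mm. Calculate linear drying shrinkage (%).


DS = (67.3 - 62.7) / 67.3 * 100 = 6.84%

6.84


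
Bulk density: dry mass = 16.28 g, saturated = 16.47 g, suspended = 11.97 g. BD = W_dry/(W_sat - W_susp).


BD = 16.28 / (16.47 - 11.97) = 16.28 / 4.5 = 3.618 g/cm^3

3.618


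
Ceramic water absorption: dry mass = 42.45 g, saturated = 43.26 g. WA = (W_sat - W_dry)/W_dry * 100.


WA = (43.26 - 42.45) / 42.45 * 100 = 1.91%

1.91


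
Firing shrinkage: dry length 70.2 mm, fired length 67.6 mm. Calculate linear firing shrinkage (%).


FS = (70.2 - 67.6) / 70.2 * 100 = 3.7%

3.7


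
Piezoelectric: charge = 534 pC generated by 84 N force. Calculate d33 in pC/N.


d33 = 534 / 84 = 6.4 pC/N

6.4


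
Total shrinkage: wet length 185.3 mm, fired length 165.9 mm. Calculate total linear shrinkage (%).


TS = (185.3 - 165.9) / 185.3 * 100 = 10.47%

10.47


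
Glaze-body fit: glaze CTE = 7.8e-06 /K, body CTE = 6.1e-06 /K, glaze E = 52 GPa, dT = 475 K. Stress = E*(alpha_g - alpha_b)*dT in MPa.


Stress = 52*1000*(7.8e-06 - 6.1e-06)*475 = 42.0 MPa

42.0


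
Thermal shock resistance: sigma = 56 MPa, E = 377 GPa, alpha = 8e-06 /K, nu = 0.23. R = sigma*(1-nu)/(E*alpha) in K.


R = 56*(1-0.23)/(377*1000*8e-06) = 14 K

14


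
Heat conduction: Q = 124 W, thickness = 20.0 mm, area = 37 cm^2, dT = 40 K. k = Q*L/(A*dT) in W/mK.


k = 124*20.0/1000/(37/10000*40) = 16.76 W/mK

16.76


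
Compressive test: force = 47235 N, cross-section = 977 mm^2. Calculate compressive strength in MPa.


CS = 47235 / 977 = 48.3 MPa

48.3


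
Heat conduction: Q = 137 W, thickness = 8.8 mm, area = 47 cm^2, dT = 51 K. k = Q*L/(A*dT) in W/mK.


k = 137*8.8/1000/(47/10000*51) = 5.03 W/mK

5.03


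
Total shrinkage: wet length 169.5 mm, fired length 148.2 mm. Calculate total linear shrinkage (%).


TS = (169.5 - 148.2) / 169.5 * 100 = 12.57%

12.57


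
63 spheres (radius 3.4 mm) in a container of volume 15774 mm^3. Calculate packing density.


V_sphere = 4/3*pi*3.4^3 = 164.6362 mm^3
Total V = 63*164.6362 = 10372.0806 mm^3
PD = 10372.0806 / 15774 = 0.658

0.658


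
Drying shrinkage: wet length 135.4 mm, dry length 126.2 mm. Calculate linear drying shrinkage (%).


DS = (135.4 - 126.2) / 135.4 * 100 = 6.79%

6.79


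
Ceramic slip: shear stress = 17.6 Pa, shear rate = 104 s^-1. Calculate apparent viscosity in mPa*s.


eta = tau/gamma * 1000 = 17.6/104 * 1000 = 169.2 mPa*s

169.2


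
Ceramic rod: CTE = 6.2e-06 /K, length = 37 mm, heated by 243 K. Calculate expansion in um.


dL = 6.2e-06 * 37 * 243 * 1000 = 55.744 um

55.744


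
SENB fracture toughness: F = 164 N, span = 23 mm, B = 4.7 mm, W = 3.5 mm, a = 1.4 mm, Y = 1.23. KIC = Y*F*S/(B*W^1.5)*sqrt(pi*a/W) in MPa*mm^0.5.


KIC = 1.23*164*23/(4.7*3.5^1.5)*sqrt(pi*1.4/3.5) = 169.0

169.0


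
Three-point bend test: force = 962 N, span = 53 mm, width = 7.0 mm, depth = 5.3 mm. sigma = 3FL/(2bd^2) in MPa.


sigma = 3*962*53/(2*7.0*5.3^2) = 388.9 MPa

388.9


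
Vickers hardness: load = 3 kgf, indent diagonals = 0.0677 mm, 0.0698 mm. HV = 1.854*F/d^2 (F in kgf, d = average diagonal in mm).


d_avg = (0.0677+0.0698)/2 = 0.06875 mm
HV = 1.854*3/0.06875^2 = 1177

1177


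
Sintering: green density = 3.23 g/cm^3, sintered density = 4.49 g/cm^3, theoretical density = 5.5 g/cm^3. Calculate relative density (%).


Relative = 4.49 / 5.5 * 100 = 81.6%

81.6


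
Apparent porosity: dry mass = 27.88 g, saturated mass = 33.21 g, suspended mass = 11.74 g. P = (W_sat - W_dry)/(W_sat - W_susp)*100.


P = (33.21 - 27.88) / (33.21 - 11.74) * 100 = 5.33 / 21.47 * 100 = 24.8%

24.8


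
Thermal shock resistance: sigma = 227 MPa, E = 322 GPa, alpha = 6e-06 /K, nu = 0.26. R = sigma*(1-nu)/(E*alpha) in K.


R = 227*(1-0.26)/(322*1000*6e-06) = 87 K

87


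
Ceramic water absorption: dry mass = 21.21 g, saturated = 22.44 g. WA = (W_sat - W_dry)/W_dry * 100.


WA = (22.44 - 21.21) / 21.21 * 100 = 5.8%

5.8


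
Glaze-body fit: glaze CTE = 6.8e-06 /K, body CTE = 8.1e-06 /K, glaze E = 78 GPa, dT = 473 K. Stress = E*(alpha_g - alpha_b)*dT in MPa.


Stress = 78*1000*(6.8e-06 - 8.1e-06)*473 = -48.0 MPa

-48.0


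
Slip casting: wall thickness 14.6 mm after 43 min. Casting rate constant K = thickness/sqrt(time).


K = 14.6 / sqrt(43) = 14.6 / 6.5574 = 2.226 mm/min^0.5

2.226


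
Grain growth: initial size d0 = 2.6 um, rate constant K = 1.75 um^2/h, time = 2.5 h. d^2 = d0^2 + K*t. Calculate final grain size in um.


d^2 = 2.6^2 + 1.75*2.5 = 11.135
d = sqrt(11.135) = 3.34 um

3.34


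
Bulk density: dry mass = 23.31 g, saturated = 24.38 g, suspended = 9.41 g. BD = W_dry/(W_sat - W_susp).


BD = 23.31 / (24.38 - 9.41) = 23.31 / 14.97 = 1.557 g/cm^3

1.557


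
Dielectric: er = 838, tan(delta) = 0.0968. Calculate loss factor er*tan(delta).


Loss = 838 * 0.0968 = 81.118

81.118
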